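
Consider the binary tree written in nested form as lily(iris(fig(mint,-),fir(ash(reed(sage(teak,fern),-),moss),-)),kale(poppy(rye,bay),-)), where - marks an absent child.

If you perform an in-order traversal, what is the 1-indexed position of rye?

In-order visits the left subtree, then the node, then the right subtree.
At lily: go left to iris.
  At iris: go left to fig.
    At fig: go left to mint.
      mint is a leaf — visit mint.
    Visit fig.
    At fig: no right child.
  Visit iris.
  At iris: go right to fir.
    At fir: go left to ash.
      At ash: go left to reed.
        At reed: go left to sage.
          At sage: go left to teak.
            teak is a leaf — visit teak.
          Visit sage.
          At sage: go right to fern.
            fern is a leaf — visit fern.
        Visit reed.
        At reed: no right child.
      Visit ash.
      At ash: go right to moss.
        moss is a leaf — visit moss.
    Visit fir.
    At fir: no right child.
Visit lily.
At lily: go right to kale.
  At kale: go left to poppy.
    At poppy: go left to rye.
      rye is a leaf — visit rye.
    Visit poppy.
    At poppy: go right to bay.
      bay is a leaf — visit bay.
  Visit kale.
  At kale: no right child.
Full in-order sequence: mint, fig, iris, teak, sage, fern, reed, ash, moss, fir, lily, rye, poppy, bay, kale.

12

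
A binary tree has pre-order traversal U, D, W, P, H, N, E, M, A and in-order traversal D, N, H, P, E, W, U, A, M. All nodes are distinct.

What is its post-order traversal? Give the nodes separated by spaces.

The first element of pre-order is the root; it splits in-order into left and right subtrees.
Root U: left subtree has 6 nodes {D, N, H, P, E, W}, right has 2 {A, M}.
  Root D: left subtree has 0 nodes { }, right has 5 {N, H, P, E, W}.
    Root W: left subtree has 4 nodes {N, H, P, E}, right has 0 { }.
      Root P: left subtree has 2 nodes {N, H}, right has 1 {E}.
        Root H: left subtree has 1 node {N}, right has 0 { }.
  Root M: left subtree has 1 node {A}, right has 0 { }.

N H E P W D A M U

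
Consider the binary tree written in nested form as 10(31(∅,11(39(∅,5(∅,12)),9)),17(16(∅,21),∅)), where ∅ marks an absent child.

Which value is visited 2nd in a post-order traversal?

5

Post-order visits the left subtree, then the right subtree, then the node.
At 10: go left to 31.
  At 31: no left child.
  At 31: go right to 11.
    At 11: go left to 39.
      At 39: no left child.
      At 39: go right to 5.
        At 5: no left child.
        At 5: go right to 12.
          12 is a leaf — visit 12.
        Visit 5.
      Visit 39.
    At 11: go right to 9.
      9 is a leaf — visit 9.
    Visit 11.
  Visit 31.
At 10: go right to 17.
  At 17: go left to 16.
    At 16: no left child.
    At 16: go right to 21.
      21 is a leaf — visit 21.
    Visit 16.
  At 17: no right child.
  Visit 17.
Visit 10.
Full post-order sequence: 12, 5, 39, 9, 11, 31, 21, 16, 17, 10.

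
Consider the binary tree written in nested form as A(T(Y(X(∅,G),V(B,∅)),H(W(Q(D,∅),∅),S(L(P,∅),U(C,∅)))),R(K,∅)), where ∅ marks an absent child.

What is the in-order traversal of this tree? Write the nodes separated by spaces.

In-order visits the left subtree, then the node, then the right subtree.
At A: go left to T.
  At T: go left to Y.
    At Y: go left to X.
      At X: no left child.
      Visit X.
      At X: go right to G.
        G is a leaf — visit G.
    Visit Y.
    At Y: go right to V.
      At V: go left to B.
        B is a leaf — visit B.
      Visit V.
      At V: no right child.
  Visit T.
  At T: go right to H.
    At H: go left to W.
      At W: go left to Q.
        At Q: go left to D.
          D is a leaf — visit D.
        Visit Q.
        At Q: no right child.
      Visit W.
      At W: no right child.
    Visit H.
    At H: go right to S.
      At S: go left to L.
        At L: go left to P.
          P is a leaf — visit P.
        Visit L.
        At L: no right child.
      Visit S.
      At S: go right to U.
        At U: go left to C.
          C is a leaf — visit C.
        Visit U.
        At U: no right child.
Visit A.
At A: go right to R.
  At R: go left to K.
    K is a leaf — visit K.
  Visit R.
  At R: no right child.

X G Y B V T D Q W H P L S C U A K R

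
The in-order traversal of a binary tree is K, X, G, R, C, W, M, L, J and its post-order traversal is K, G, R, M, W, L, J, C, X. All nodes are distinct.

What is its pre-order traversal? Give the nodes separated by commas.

X, K, C, R, G, J, L, W, M

The last element of post-order is the root; it splits in-order into left and right subtrees.
Root X: left subtree has 1 node {K}, right has 7 {G, R, C, W, M, L, J}.
  Root C: left subtree has 2 nodes {G, R}, right has 4 {W, M, L, J}.
    Root R: left subtree has 1 node {G}, right has 0 { }.
    Root J: left subtree has 3 nodes {W, M, L}, right has 0 { }.
      Root L: left subtree has 2 nodes {W, M}, right has 0 { }.
        Root W: left subtree has 0 nodes { }, right has 1 {M}.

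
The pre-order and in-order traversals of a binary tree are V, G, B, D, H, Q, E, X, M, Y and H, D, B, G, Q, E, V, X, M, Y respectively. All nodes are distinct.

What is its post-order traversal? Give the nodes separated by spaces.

The first element of pre-order is the root; it splits in-order into left and right subtrees.
Root V: left subtree has 6 nodes {H, D, B, G, Q, E}, right has 3 {X, M, Y}.
  Root G: left subtree has 3 nodes {H, D, B}, right has 2 {Q, E}.
    Root B: left subtree has 2 nodes {H, D}, right has 0 { }.
      Root D: left subtree has 1 node {H}, right has 0 { }.
    Root Q: left subtree has 0 nodes { }, right has 1 {E}.
  Root X: left subtree has 0 nodes { }, right has 2 {M, Y}.
    Root M: left subtree has 0 nodes { }, right has 1 {Y}.

H D B E Q G Y M X V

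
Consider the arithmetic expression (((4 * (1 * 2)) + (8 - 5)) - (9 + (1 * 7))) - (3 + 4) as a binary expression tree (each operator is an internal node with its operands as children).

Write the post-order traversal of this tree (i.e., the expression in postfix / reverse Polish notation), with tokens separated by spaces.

4 1 2 * * 8 5 - + 9 1 7 * + - 3 4 + -

Post-order on an expression tree gives postfix notation: for each operator, emit left operand, right operand, then the operator.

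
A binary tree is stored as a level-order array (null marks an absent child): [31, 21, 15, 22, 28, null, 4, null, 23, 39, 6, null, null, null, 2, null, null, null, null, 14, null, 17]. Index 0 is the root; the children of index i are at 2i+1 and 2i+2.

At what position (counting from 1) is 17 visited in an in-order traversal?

7

In-order visits the left subtree, then the node, then the right subtree.
At 31: go left to 21.
  At 21: go left to 22.
    At 22: no left child.
    Visit 22.
    At 22: go right to 23.
      23 is a leaf — visit 23.
  Visit 21.
  At 21: go right to 28.
    At 28: go left to 39.
      At 39: go left to 14.
        14 is a leaf — visit 14.
      Visit 39.
      At 39: no right child.
    Visit 28.
    At 28: go right to 6.
      At 6: go left to 17.
        17 is a leaf — visit 17.
      Visit 6.
      At 6: no right child.
Visit 31.
At 31: go right to 15.
  At 15: no left child.
  Visit 15.
  At 15: go right to 4.
    At 4: no left child.
    Visit 4.
    At 4: go right to 2.
      2 is a leaf — visit 2.
Full in-order sequence: 22, 23, 21, 14, 39, 28, 17, 6, 31, 15, 4, 2.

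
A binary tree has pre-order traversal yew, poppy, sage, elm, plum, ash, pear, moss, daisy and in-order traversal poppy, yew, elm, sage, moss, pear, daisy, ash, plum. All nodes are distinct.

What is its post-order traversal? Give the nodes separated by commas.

poppy, elm, moss, daisy, pear, ash, plum, sage, yew

The first element of pre-order is the root; it splits in-order into left and right subtrees.
Root yew: left subtree has 1 node {poppy}, right has 7 {elm, sage, moss, pear, daisy, ash, plum}.
  Root sage: left subtree has 1 node {elm}, right has 5 {moss, pear, daisy, ash, plum}.
    Root plum: left subtree has 4 nodes {moss, pear, daisy, ash}, right has 0 { }.
      Root ash: left subtree has 3 nodes {moss, pear, daisy}, right has 0 { }.
        Root pear: left subtree has 1 node {moss}, right has 1 {daisy}.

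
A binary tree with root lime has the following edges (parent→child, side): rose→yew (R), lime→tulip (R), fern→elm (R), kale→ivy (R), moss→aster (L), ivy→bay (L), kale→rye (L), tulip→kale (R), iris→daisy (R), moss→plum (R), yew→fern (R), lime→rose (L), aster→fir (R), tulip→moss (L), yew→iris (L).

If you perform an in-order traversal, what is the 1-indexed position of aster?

In-order visits the left subtree, then the node, then the right subtree.
At lime: go left to rose.
  At rose: no left child.
  Visit rose.
  At rose: go right to yew.
    At yew: go left to iris.
      At iris: no left child.
      Visit iris.
      At iris: go right to daisy.
        daisy is a leaf — visit daisy.
    Visit yew.
    At yew: go right to fern.
      At fern: no left child.
      Visit fern.
      At fern: go right to elm.
        elm is a leaf — visit elm.
Visit lime.
At lime: go right to tulip.
  At tulip: go left to moss.
    At moss: go left to aster.
      At aster: no left child.
      Visit aster.
      At aster: go right to fir.
        fir is a leaf — visit fir.
    Visit moss.
    At moss: go right to plum.
      plum is a leaf — visit plum.
  Visit tulip.
  At tulip: go right to kale.
    At kale: go left to rye.
      rye is a leaf — visit rye.
    Visit kale.
    At kale: go right to ivy.
      At ivy: go left to bay.
        bay is a leaf — visit bay.
      Visit ivy.
      At ivy: no right child.
Full in-order sequence: rose, iris, daisy, yew, fern, elm, lime, aster, fir, moss, plum, tulip, rye, kale, bay, ivy.

8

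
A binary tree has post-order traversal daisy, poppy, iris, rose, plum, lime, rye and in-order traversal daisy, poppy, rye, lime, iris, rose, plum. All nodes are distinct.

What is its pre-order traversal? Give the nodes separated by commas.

The last element of post-order is the root; it splits in-order into left and right subtrees.
Root rye: left subtree has 2 nodes {daisy, poppy}, right has 4 {lime, iris, rose, plum}.
  Root poppy: left subtree has 1 node {daisy}, right has 0 { }.
  Root lime: left subtree has 0 nodes { }, right has 3 {iris, rose, plum}.
    Root plum: left subtree has 2 nodes {iris, rose}, right has 0 { }.
      Root rose: left subtree has 1 node {iris}, right has 0 { }.

rye, poppy, daisy, lime, plum, rose, iris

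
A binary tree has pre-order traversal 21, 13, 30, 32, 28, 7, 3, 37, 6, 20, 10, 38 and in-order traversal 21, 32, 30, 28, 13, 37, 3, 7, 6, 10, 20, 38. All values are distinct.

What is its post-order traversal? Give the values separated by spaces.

32 28 30 37 3 10 38 20 6 7 13 21

The first element of pre-order is the root; it splits in-order into left and right subtrees.
Root 21: left subtree has 0 nodes { }, right has 11 {32, 30, 28, 13, 37, 3, 7, 6, 10, 20, 38}.
  Root 13: left subtree has 3 nodes {32, 30, 28}, right has 7 {37, 3, 7, 6, 10, 20, 38}.
    Root 30: left subtree has 1 node {32}, right has 1 {28}.
    Root 7: left subtree has 2 nodes {37, 3}, right has 4 {6, 10, 20, 38}.
      Root 3: left subtree has 1 node {37}, right has 0 { }.
      Root 6: left subtree has 0 nodes { }, right has 3 {10, 20, 38}.
        Root 20: left subtree has 1 node {10}, right has 1 {38}.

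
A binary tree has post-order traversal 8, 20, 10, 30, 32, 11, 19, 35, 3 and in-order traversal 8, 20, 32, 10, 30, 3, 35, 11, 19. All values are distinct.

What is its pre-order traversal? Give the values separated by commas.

The last element of post-order is the root; it splits in-order into left and right subtrees.
Root 3: left subtree has 5 nodes {8, 20, 32, 10, 30}, right has 3 {35, 11, 19}.
  Root 32: left subtree has 2 nodes {8, 20}, right has 2 {10, 30}.
    Root 20: left subtree has 1 node {8}, right has 0 { }.
    Root 30: left subtree has 1 node {10}, right has 0 { }.
  Root 35: left subtree has 0 nodes { }, right has 2 {11, 19}.
    Root 19: left subtree has 1 node {11}, right has 0 { }.

3, 32, 20, 8, 30, 10, 35, 19, 11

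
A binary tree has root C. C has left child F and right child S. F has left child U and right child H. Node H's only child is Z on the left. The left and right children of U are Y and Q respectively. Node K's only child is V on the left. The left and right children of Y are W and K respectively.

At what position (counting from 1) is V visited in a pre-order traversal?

7

Pre-order visits the node, then its left subtree, then its right subtree.
Visit C.
At C: go left to F.
  Visit F.
  At F: go left to U.
    Visit U.
    At U: go left to Y.
      Visit Y.
      At Y: go left to W.
        W is a leaf — visit W.
      At Y: go right to K.
        Visit K.
        At K: go left to V.
          V is a leaf — visit V.
        At K: no right child.
    At U: go right to Q.
      Q is a leaf — visit Q.
  At F: go right to H.
    Visit H.
    At H: go left to Z.
      Z is a leaf — visit Z.
    At H: no right child.
At C: go right to S.
  S is a leaf — visit S.
Full pre-order sequence: C, F, U, Y, W, K, V, Q, H, Z, S.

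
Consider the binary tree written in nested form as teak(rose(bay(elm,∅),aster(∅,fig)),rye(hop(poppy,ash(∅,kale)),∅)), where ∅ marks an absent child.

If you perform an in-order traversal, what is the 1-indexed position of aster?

4

In-order visits the left subtree, then the node, then the right subtree.
At teak: go left to rose.
  At rose: go left to bay.
    At bay: go left to elm.
      elm is a leaf — visit elm.
    Visit bay.
    At bay: no right child.
  Visit rose.
  At rose: go right to aster.
    At aster: no left child.
    Visit aster.
    At aster: go right to fig.
      fig is a leaf — visit fig.
Visit teak.
At teak: go right to rye.
  At rye: go left to hop.
    At hop: go left to poppy.
      poppy is a leaf — visit poppy.
    Visit hop.
    At hop: go right to ash.
      At ash: no left child.
      Visit ash.
      At ash: go right to kale.
        kale is a leaf — visit kale.
  Visit rye.
  At rye: no right child.
Full in-order sequence: elm, bay, rose, aster, fig, teak, poppy, hop, ash, kale, rye.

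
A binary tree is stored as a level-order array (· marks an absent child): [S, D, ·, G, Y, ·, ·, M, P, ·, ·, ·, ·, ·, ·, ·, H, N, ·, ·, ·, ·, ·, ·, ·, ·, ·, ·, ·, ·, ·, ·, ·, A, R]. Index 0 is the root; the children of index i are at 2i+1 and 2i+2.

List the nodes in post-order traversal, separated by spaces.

A R H M N P G Y D S

Post-order visits the left subtree, then the right subtree, then the node.
At S: go left to D.
  At D: go left to G.
    At G: go left to M.
      At M: no left child.
      At M: go right to H.
        At H: go left to A.
          A is a leaf — visit A.
        At H: go right to R.
          R is a leaf — visit R.
        Visit H.
      Visit M.
    At G: go right to P.
      At P: go left to N.
        N is a leaf — visit N.
      At P: no right child.
      Visit P.
    Visit G.
  At D: go right to Y.
    Y is a leaf — visit Y.
  Visit D.
At S: no right child.
Visit S.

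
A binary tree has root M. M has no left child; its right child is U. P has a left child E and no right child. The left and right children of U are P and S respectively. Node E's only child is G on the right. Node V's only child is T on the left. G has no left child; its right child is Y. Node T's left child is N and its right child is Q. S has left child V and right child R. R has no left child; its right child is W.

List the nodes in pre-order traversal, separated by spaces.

M U P E G Y S V T N Q R W

Pre-order visits the node, then its left subtree, then its right subtree.
Visit M.
At M: no left child.
At M: go right to U.
  Visit U.
  At U: go left to P.
    Visit P.
    At P: go left to E.
      Visit E.
      At E: no left child.
      At E: go right to G.
        Visit G.
        At G: no left child.
        At G: go right to Y.
          Y is a leaf — visit Y.
    At P: no right child.
  At U: go right to S.
    Visit S.
    At S: go left to V.
      Visit V.
      At V: go left to T.
        Visit T.
        At T: go left to N.
          N is a leaf — visit N.
        At T: go right to Q.
          Q is a leaf — visit Q.
      At V: no right child.
    At S: go right to R.
      Visit R.
      At R: no left child.
      At R: go right to W.
        W is a leaf — visit W.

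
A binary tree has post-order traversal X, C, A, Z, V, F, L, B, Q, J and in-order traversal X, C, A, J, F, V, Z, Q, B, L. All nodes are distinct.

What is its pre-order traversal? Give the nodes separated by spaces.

J A C X Q F V Z B L

The last element of post-order is the root; it splits in-order into left and right subtrees.
Root J: left subtree has 3 nodes {X, C, A}, right has 6 {F, V, Z, Q, B, L}.
  Root A: left subtree has 2 nodes {X, C}, right has 0 { }.
    Root C: left subtree has 1 node {X}, right has 0 { }.
  Root Q: left subtree has 3 nodes {F, V, Z}, right has 2 {B, L}.
    Root F: left subtree has 0 nodes { }, right has 2 {V, Z}.
      Root V: left subtree has 0 nodes { }, right has 1 {Z}.
    Root B: left subtree has 0 nodes { }, right has 1 {L}.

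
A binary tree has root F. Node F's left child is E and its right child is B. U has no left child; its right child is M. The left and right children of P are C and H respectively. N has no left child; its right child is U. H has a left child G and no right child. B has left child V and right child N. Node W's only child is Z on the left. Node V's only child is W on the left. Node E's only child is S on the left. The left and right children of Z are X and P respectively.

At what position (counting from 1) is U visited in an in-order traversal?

In-order visits the left subtree, then the node, then the right subtree.
At F: go left to E.
  At E: go left to S.
    S is a leaf — visit S.
  Visit E.
  At E: no right child.
Visit F.
At F: go right to B.
  At B: go left to V.
    At V: go left to W.
      At W: go left to Z.
        At Z: go left to X.
          X is a leaf — visit X.
        Visit Z.
        At Z: go right to P.
          At P: go left to C.
            C is a leaf — visit C.
          Visit P.
          At P: go right to H.
            At H: go left to G.
              G is a leaf — visit G.
            Visit H.
            At H: no right child.
      Visit W.
      At W: no right child.
    Visit V.
    At V: no right child.
  Visit B.
  At B: go right to N.
    At N: no left child.
    Visit N.
    At N: go right to U.
      At U: no left child.
      Visit U.
      At U: go right to M.
        M is a leaf — visit M.
Full in-order sequence: S, E, F, X, Z, C, P, G, H, W, V, B, N, U, M.

14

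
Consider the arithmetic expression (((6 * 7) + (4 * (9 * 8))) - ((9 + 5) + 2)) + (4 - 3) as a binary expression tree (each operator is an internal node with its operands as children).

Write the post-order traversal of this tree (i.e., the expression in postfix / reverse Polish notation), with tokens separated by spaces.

6 7 * 4 9 8 * * + 9 5 + 2 + - 4 3 - +

Post-order on an expression tree gives postfix notation: for each operator, emit left operand, right operand, then the operator.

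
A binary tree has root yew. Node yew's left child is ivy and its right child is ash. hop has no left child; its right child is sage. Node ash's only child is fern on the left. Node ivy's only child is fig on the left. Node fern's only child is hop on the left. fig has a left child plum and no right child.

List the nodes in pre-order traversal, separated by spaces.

Pre-order visits the node, then its left subtree, then its right subtree.
Visit yew.
At yew: go left to ivy.
  Visit ivy.
  At ivy: go left to fig.
    Visit fig.
    At fig: go left to plum.
      plum is a leaf — visit plum.
    At fig: no right child.
  At ivy: no right child.
At yew: go right to ash.
  Visit ash.
  At ash: go left to fern.
    Visit fern.
    At fern: go left to hop.
      Visit hop.
      At hop: no left child.
      At hop: go right to sage.
        sage is a leaf — visit sage.
    At fern: no right child.
  At ash: no right child.

yew ivy fig plum ash fern hop sage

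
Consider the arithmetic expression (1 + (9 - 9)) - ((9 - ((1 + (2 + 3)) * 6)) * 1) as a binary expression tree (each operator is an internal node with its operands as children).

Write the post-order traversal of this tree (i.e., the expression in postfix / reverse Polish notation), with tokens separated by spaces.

Post-order on an expression tree gives postfix notation: for each operator, emit left operand, right operand, then the operator.

1 9 9 - + 9 1 2 3 + + 6 * - 1 * -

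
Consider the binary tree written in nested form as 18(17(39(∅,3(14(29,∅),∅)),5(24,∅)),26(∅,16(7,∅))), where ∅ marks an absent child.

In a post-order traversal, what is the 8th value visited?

7

Post-order visits the left subtree, then the right subtree, then the node.
At 18: go left to 17.
  At 17: go left to 39.
    At 39: no left child.
    At 39: go right to 3.
      At 3: go left to 14.
        At 14: go left to 29.
          29 is a leaf — visit 29.
        At 14: no right child.
        Visit 14.
      At 3: no right child.
      Visit 3.
    Visit 39.
  At 17: go right to 5.
    At 5: go left to 24.
      24 is a leaf — visit 24.
    At 5: no right child.
    Visit 5.
  Visit 17.
At 18: go right to 26.
  At 26: no left child.
  At 26: go right to 16.
    At 16: go left to 7.
      7 is a leaf — visit 7.
    At 16: no right child.
    Visit 16.
  Visit 26.
Visit 18.
Full post-order sequence: 29, 14, 3, 39, 24, 5, 17, 7, 16, 26, 18.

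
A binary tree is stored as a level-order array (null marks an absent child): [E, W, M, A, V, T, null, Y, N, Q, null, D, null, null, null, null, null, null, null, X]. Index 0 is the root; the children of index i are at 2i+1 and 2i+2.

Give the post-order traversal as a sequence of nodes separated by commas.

Y, N, A, X, Q, V, W, D, T, M, E

Post-order visits the left subtree, then the right subtree, then the node.
At E: go left to W.
  At W: go left to A.
    At A: go left to Y.
      Y is a leaf — visit Y.
    At A: go right to N.
      N is a leaf — visit N.
    Visit A.
  At W: go right to V.
    At V: go left to Q.
      At Q: go left to X.
        X is a leaf — visit X.
      At Q: no right child.
      Visit Q.
    At V: no right child.
    Visit V.
  Visit W.
At E: go right to M.
  At M: go left to T.
    At T: go left to D.
      D is a leaf — visit D.
    At T: no right child.
    Visit T.
  At M: no right child.
  Visit M.
Visit E.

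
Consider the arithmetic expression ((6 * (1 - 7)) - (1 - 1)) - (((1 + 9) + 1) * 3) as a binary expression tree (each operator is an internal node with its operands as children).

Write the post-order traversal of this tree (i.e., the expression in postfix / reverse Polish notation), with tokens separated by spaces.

Post-order on an expression tree gives postfix notation: for each operator, emit left operand, right operand, then the operator.

6 1 7 - * 1 1 - - 1 9 + 1 + 3 * -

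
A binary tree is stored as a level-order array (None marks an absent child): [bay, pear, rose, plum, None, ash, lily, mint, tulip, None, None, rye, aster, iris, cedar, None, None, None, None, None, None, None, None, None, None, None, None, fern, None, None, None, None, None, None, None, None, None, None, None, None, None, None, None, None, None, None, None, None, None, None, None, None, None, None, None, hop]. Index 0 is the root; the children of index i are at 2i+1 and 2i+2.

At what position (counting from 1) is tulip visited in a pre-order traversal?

Pre-order visits the node, then its left subtree, then its right subtree.
Visit bay.
At bay: go left to pear.
  Visit pear.
  At pear: go left to plum.
    Visit plum.
    At plum: go left to mint.
      mint is a leaf — visit mint.
    At plum: go right to tulip.
      tulip is a leaf — visit tulip.
  At pear: no right child.
At bay: go right to rose.
  Visit rose.
  At rose: go left to ash.
    Visit ash.
    At ash: go left to rye.
      rye is a leaf — visit rye.
    At ash: go right to aster.
      aster is a leaf — visit aster.
  At rose: go right to lily.
    Visit lily.
    At lily: go left to iris.
      Visit iris.
      At iris: go left to fern.
        Visit fern.
        At fern: go left to hop.
          hop is a leaf — visit hop.
        At fern: no right child.
      At iris: no right child.
    At lily: go right to cedar.
      cedar is a leaf — visit cedar.
Full pre-order sequence: bay, pear, plum, mint, tulip, rose, ash, rye, aster, lily, iris, fern, hop, cedar.

5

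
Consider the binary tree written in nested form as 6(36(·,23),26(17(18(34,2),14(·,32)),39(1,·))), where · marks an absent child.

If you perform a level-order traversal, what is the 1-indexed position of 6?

Level-order visits nodes level by level from the root, left to right within each level.
Level 0: 6
Level 1: 36, 26
Level 2: 23, 17, 39
Level 3: 18, 14, 1
Level 4: 34, 2, 32
Full level-order sequence: 6, 36, 26, 23, 17, 39, 18, 14, 1, 34, 2, 32.

1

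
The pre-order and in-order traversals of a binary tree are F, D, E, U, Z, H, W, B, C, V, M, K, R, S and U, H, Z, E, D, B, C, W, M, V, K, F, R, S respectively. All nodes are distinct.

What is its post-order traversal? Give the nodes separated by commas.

H, Z, U, E, C, B, M, K, V, W, D, S, R, F

The first element of pre-order is the root; it splits in-order into left and right subtrees.
Root F: left subtree has 11 nodes {U, H, Z, E, D, B, C, W, M, V, K}, right has 2 {R, S}.
  Root D: left subtree has 4 nodes {U, H, Z, E}, right has 6 {B, C, W, M, V, K}.
    Root E: left subtree has 3 nodes {U, H, Z}, right has 0 { }.
      Root U: left subtree has 0 nodes { }, right has 2 {H, Z}.
        Root Z: left subtree has 1 node {H}, right has 0 { }.
    Root W: left subtree has 2 nodes {B, C}, right has 3 {M, V, K}.
      Root B: left subtree has 0 nodes { }, right has 1 {C}.
      Root V: left subtree has 1 node {M}, right has 1 {K}.
  Root R: left subtree has 0 nodes { }, right has 1 {S}.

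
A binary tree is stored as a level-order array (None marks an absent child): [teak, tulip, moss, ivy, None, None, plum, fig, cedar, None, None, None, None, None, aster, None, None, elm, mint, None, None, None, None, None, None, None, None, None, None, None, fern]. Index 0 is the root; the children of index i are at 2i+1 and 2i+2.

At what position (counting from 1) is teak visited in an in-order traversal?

7

In-order visits the left subtree, then the node, then the right subtree.
At teak: go left to tulip.
  At tulip: go left to ivy.
    At ivy: go left to fig.
      fig is a leaf — visit fig.
    Visit ivy.
    At ivy: go right to cedar.
      At cedar: go left to elm.
        elm is a leaf — visit elm.
      Visit cedar.
      At cedar: go right to mint.
        mint is a leaf — visit mint.
  Visit tulip.
  At tulip: no right child.
Visit teak.
At teak: go right to moss.
  At moss: no left child.
  Visit moss.
  At moss: go right to plum.
    At plum: no left child.
    Visit plum.
    At plum: go right to aster.
      At aster: no left child.
      Visit aster.
      At aster: go right to fern.
        fern is a leaf — visit fern.
Full in-order sequence: fig, ivy, elm, cedar, mint, tulip, teak, moss, plum, aster, fern.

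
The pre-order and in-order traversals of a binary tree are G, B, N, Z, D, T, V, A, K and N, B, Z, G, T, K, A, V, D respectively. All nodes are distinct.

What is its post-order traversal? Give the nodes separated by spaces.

The first element of pre-order is the root; it splits in-order into left and right subtrees.
Root G: left subtree has 3 nodes {N, B, Z}, right has 5 {T, K, A, V, D}.
  Root B: left subtree has 1 node {N}, right has 1 {Z}.
  Root D: left subtree has 4 nodes {T, K, A, V}, right has 0 { }.
    Root T: left subtree has 0 nodes { }, right has 3 {K, A, V}.
      Root V: left subtree has 2 nodes {K, A}, right has 0 { }.
        Root A: left subtree has 1 node {K}, right has 0 { }.

N Z B K A V T D G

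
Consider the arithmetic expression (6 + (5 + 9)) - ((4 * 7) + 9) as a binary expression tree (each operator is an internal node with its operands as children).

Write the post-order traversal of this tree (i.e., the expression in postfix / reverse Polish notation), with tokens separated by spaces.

6 5 9 + + 4 7 * 9 + -

Post-order on an expression tree gives postfix notation: for each operator, emit left operand, right operand, then the operator.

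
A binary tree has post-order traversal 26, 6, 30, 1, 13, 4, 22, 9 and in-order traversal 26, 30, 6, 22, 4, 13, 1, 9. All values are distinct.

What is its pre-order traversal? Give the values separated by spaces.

9 22 30 26 6 4 13 1

The last element of post-order is the root; it splits in-order into left and right subtrees.
Root 9: left subtree has 7 nodes {26, 30, 6, 22, 4, 13, 1}, right has 0 { }.
  Root 22: left subtree has 3 nodes {26, 30, 6}, right has 3 {4, 13, 1}.
    Root 30: left subtree has 1 node {26}, right has 1 {6}.
    Root 4: left subtree has 0 nodes { }, right has 2 {13, 1}.
      Root 13: left subtree has 0 nodes { }, right has 1 {1}.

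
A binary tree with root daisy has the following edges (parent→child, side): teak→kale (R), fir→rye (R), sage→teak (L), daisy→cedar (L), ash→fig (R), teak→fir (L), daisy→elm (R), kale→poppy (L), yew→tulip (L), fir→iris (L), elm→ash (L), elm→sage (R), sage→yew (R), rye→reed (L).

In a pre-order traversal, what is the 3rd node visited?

Pre-order visits the node, then its left subtree, then its right subtree.
Visit daisy.
At daisy: go left to cedar.
  cedar is a leaf — visit cedar.
At daisy: go right to elm.
  Visit elm.
  At elm: go left to ash.
    Visit ash.
    At ash: no left child.
    At ash: go right to fig.
      fig is a leaf — visit fig.
  At elm: go right to sage.
    Visit sage.
    At sage: go left to teak.
      Visit teak.
      At teak: go left to fir.
        Visit fir.
        At fir: go left to iris.
          iris is a leaf — visit iris.
        At fir: go right to rye.
          Visit rye.
          At rye: go left to reed.
            reed is a leaf — visit reed.
          At rye: no right child.
      At teak: go right to kale.
        Visit kale.
        At kale: go left to poppy.
          poppy is a leaf — visit poppy.
        At kale: no right child.
    At sage: go right to yew.
      Visit yew.
      At yew: go left to tulip.
        tulip is a leaf — visit tulip.
      At yew: no right child.
Full pre-order sequence: daisy, cedar, elm, ash, fig, sage, teak, fir, iris, rye, reed, kale, poppy, yew, tulip.

elm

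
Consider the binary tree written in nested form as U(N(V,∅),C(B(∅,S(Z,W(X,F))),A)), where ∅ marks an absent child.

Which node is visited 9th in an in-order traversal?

F

In-order visits the left subtree, then the node, then the right subtree.
At U: go left to N.
  At N: go left to V.
    V is a leaf — visit V.
  Visit N.
  At N: no right child.
Visit U.
At U: go right to C.
  At C: go left to B.
    At B: no left child.
    Visit B.
    At B: go right to S.
      At S: go left to Z.
        Z is a leaf — visit Z.
      Visit S.
      At S: go right to W.
        At W: go left to X.
          X is a leaf — visit X.
        Visit W.
        At W: go right to F.
          F is a leaf — visit F.
  Visit C.
  At C: go right to A.
    A is a leaf — visit A.
Full in-order sequence: V, N, U, B, Z, S, X, W, F, C, A.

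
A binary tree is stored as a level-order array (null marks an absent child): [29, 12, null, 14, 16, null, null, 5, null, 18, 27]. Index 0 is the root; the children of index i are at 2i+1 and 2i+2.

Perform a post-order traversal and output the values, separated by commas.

Post-order visits the left subtree, then the right subtree, then the node.
At 29: go left to 12.
  At 12: go left to 14.
    At 14: go left to 5.
      5 is a leaf — visit 5.
    At 14: no right child.
    Visit 14.
  At 12: go right to 16.
    At 16: go left to 18.
      18 is a leaf — visit 18.
    At 16: go right to 27.
      27 is a leaf — visit 27.
    Visit 16.
  Visit 12.
At 29: no right child.
Visit 29.

5, 14, 18, 27, 16, 12, 29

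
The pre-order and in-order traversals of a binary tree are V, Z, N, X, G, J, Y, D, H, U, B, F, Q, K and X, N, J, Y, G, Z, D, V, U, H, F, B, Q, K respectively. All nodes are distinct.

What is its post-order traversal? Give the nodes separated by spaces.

The first element of pre-order is the root; it splits in-order into left and right subtrees.
Root V: left subtree has 7 nodes {X, N, J, Y, G, Z, D}, right has 6 {U, H, F, B, Q, K}.
  Root Z: left subtree has 5 nodes {X, N, J, Y, G}, right has 1 {D}.
    Root N: left subtree has 1 node {X}, right has 3 {J, Y, G}.
      Root G: left subtree has 2 nodes {J, Y}, right has 0 { }.
        Root J: left subtree has 0 nodes { }, right has 1 {Y}.
  Root H: left subtree has 1 node {U}, right has 4 {F, B, Q, K}.
    Root B: left subtree has 1 node {F}, right has 2 {Q, K}.
      Root Q: left subtree has 0 nodes { }, right has 1 {K}.

X Y J G N D Z U F K Q B H V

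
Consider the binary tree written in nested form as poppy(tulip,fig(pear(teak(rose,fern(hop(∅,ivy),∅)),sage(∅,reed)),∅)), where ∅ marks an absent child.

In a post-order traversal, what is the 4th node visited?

hop

Post-order visits the left subtree, then the right subtree, then the node.
At poppy: go left to tulip.
  tulip is a leaf — visit tulip.
At poppy: go right to fig.
  At fig: go left to pear.
    At pear: go left to teak.
      At teak: go left to rose.
        rose is a leaf — visit rose.
      At teak: go right to fern.
        At fern: go left to hop.
          At hop: no left child.
          At hop: go right to ivy.
            ivy is a leaf — visit ivy.
          Visit hop.
        At fern: no right child.
        Visit fern.
      Visit teak.
    At pear: go right to sage.
      At sage: no left child.
      At sage: go right to reed.
        reed is a leaf — visit reed.
      Visit sage.
    Visit pear.
  At fig: no right child.
  Visit fig.
Visit poppy.
Full post-order sequence: tulip, rose, ivy, hop, fern, teak, reed, sage, pear, fig, poppy.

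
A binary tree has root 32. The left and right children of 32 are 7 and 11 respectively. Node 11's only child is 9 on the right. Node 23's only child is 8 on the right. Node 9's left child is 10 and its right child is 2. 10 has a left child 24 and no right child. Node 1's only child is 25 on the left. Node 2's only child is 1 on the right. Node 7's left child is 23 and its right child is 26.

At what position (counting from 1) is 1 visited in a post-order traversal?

Post-order visits the left subtree, then the right subtree, then the node.
At 32: go left to 7.
  At 7: go left to 23.
    At 23: no left child.
    At 23: go right to 8.
      8 is a leaf — visit 8.
    Visit 23.
  At 7: go right to 26.
    26 is a leaf — visit 26.
  Visit 7.
At 32: go right to 11.
  At 11: no left child.
  At 11: go right to 9.
    At 9: go left to 10.
      At 10: go left to 24.
        24 is a leaf — visit 24.
      At 10: no right child.
      Visit 10.
    At 9: go right to 2.
      At 2: no left child.
      At 2: go right to 1.
        At 1: go left to 25.
          25 is a leaf — visit 25.
        At 1: no right child.
        Visit 1.
      Visit 2.
    Visit 9.
  Visit 11.
Visit 32.
Full post-order sequence: 8, 23, 26, 7, 24, 10, 25, 1, 2, 9, 11, 32.

8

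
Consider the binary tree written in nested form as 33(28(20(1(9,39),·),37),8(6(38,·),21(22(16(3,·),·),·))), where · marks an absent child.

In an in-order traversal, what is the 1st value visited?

9

In-order visits the left subtree, then the node, then the right subtree.
At 33: go left to 28.
  At 28: go left to 20.
    At 20: go left to 1.
      At 1: go left to 9.
        9 is a leaf — visit 9.
      Visit 1.
      At 1: go right to 39.
        39 is a leaf — visit 39.
    Visit 20.
    At 20: no right child.
  Visit 28.
  At 28: go right to 37.
    37 is a leaf — visit 37.
Visit 33.
At 33: go right to 8.
  At 8: go left to 6.
    At 6: go left to 38.
      38 is a leaf — visit 38.
    Visit 6.
    At 6: no right child.
  Visit 8.
  At 8: go right to 21.
    At 21: go left to 22.
      At 22: go left to 16.
        At 16: go left to 3.
          3 is a leaf — visit 3.
        Visit 16.
        At 16: no right child.
      Visit 22.
      At 22: no right child.
    Visit 21.
    At 21: no right child.
Full in-order sequence: 9, 1, 39, 20, 28, 37, 33, 38, 6, 8, 3, 16, 22, 21.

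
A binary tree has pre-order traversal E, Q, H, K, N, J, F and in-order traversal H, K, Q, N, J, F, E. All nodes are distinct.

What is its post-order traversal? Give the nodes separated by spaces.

K H F J N Q E

The first element of pre-order is the root; it splits in-order into left and right subtrees.
Root E: left subtree has 6 nodes {H, K, Q, N, J, F}, right has 0 { }.
  Root Q: left subtree has 2 nodes {H, K}, right has 3 {N, J, F}.
    Root H: left subtree has 0 nodes { }, right has 1 {K}.
    Root N: left subtree has 0 nodes { }, right has 2 {J, F}.
      Root J: left subtree has 0 nodes { }, right has 1 {F}.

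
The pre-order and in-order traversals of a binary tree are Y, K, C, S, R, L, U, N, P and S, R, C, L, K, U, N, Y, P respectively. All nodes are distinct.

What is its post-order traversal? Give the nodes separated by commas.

R, S, L, C, N, U, K, P, Y

The first element of pre-order is the root; it splits in-order into left and right subtrees.
Root Y: left subtree has 7 nodes {S, R, C, L, K, U, N}, right has 1 {P}.
  Root K: left subtree has 4 nodes {S, R, C, L}, right has 2 {U, N}.
    Root C: left subtree has 2 nodes {S, R}, right has 1 {L}.
      Root S: left subtree has 0 nodes { }, right has 1 {R}.
    Root U: left subtree has 0 nodes { }, right has 1 {N}.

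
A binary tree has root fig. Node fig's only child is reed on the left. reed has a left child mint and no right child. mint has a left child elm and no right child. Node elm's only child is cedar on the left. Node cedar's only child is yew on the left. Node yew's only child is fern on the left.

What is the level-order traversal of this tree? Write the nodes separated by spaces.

fig reed mint elm cedar yew fern

Level-order visits nodes level by level from the root, left to right within each level.
Level 0: fig
Level 1: reed
Level 2: mint
Level 3: elm
Level 4: cedar
Level 5: yew
Level 6: fern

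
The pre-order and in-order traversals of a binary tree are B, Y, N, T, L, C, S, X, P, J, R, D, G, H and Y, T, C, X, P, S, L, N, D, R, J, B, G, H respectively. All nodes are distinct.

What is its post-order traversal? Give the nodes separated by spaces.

P X S C L T D R J N Y H G B

The first element of pre-order is the root; it splits in-order into left and right subtrees.
Root B: left subtree has 11 nodes {Y, T, C, X, P, S, L, N, D, R, J}, right has 2 {G, H}.
  Root Y: left subtree has 0 nodes { }, right has 10 {T, C, X, P, S, L, N, D, R, J}.
    Root N: left subtree has 6 nodes {T, C, X, P, S, L}, right has 3 {D, R, J}.
      Root T: left subtree has 0 nodes { }, right has 5 {C, X, P, S, L}.
        Root L: left subtree has 4 nodes {C, X, P, S}, right has 0 { }.
          Root C: left subtree has 0 nodes { }, right has 3 {X, P, S}.
            Root S: left subtree has 2 nodes {X, P}, right has 0 { }.
              Root X: left subtree has 0 nodes { }, right has 1 {P}.
      Root J: left subtree has 2 nodes {D, R}, right has 0 { }.
        Root R: left subtree has 1 node {D}, right has 0 { }.
  Root G: left subtree has 0 nodes { }, right has 1 {H}.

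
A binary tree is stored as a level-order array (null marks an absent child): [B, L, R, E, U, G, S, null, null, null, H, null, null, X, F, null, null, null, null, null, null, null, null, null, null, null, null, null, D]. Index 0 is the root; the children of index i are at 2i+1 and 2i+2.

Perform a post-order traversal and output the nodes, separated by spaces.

Post-order visits the left subtree, then the right subtree, then the node.
At B: go left to L.
  At L: go left to E.
    E is a leaf — visit E.
  At L: go right to U.
    At U: no left child.
    At U: go right to H.
      H is a leaf — visit H.
    Visit U.
  Visit L.
At B: go right to R.
  At R: go left to G.
    G is a leaf — visit G.
  At R: go right to S.
    At S: go left to X.
      At X: no left child.
      At X: go right to D.
        D is a leaf — visit D.
      Visit X.
    At S: go right to F.
      F is a leaf — visit F.
    Visit S.
  Visit R.
Visit B.

E H U L G D X F S R B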